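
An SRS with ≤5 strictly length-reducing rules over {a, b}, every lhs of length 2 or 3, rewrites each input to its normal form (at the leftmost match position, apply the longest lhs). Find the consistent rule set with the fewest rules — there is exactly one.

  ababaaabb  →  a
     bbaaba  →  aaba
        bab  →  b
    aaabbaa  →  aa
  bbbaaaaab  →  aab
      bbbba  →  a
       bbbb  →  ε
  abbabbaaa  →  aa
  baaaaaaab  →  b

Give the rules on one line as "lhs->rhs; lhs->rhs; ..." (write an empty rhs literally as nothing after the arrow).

  | ababaaabb => abaaabb => abbb => abb => a
  | bbaaba => aaba
  | bab => b
  | aaabbaa => bbaa => aa

aaa->; bab->b; bb->; bbb->bb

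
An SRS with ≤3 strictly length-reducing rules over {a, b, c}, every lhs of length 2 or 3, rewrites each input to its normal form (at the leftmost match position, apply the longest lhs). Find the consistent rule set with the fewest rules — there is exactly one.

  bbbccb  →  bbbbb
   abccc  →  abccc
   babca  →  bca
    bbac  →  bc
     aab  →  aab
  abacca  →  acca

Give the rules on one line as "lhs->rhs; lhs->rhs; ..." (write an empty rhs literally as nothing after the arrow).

  | bbbccb => bbbbb
  | abccc
  | babca => bca
  | bbac => bc

ba->; ccb->bb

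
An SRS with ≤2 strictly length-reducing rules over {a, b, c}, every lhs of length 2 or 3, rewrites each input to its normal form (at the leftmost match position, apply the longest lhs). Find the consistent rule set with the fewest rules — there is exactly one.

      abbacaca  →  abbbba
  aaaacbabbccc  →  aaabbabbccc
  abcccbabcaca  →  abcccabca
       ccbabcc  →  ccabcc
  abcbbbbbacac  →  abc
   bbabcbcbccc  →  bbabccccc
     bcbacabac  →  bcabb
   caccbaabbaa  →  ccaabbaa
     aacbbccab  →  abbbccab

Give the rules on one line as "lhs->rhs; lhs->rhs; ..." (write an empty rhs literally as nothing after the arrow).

  | abbacaca => abbbaca => abbbba
  | aaaacbabbccc => aaabbabbccc
  | abcccbabcaca => abcccabcaca => abcccabcba => abcccabca
  | ccbabcc => ccabcc

ac->b; cb->c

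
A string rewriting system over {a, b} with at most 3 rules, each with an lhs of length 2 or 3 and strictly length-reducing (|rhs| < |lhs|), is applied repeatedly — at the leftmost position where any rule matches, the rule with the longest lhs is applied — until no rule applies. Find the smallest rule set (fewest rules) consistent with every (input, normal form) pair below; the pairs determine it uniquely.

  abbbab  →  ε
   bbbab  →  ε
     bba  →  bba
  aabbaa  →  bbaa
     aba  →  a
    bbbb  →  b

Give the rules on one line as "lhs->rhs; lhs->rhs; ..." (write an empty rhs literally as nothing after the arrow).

ab->; abb->bb; bbb->

  | abbbab => bbbab => ab => ε
  | bbbab => ab => ε
  | bba
  | aabbaa => abbaa => bbaa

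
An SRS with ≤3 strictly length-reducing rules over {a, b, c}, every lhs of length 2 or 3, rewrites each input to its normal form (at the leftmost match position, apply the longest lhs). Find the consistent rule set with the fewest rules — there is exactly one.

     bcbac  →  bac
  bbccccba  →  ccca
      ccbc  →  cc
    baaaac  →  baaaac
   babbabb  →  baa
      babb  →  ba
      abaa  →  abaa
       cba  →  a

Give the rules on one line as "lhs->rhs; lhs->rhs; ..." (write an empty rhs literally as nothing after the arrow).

bb->; cb->

  | bcbac => bac
  | bbccccba => ccccba => ccca
  | ccbc => cc
  | baaaac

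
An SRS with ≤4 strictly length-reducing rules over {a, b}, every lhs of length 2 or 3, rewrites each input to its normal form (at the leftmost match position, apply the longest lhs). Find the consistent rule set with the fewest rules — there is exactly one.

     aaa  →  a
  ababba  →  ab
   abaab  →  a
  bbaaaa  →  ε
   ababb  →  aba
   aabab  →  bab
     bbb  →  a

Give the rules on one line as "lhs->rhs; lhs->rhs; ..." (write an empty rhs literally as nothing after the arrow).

  | aaa => a
  | ababba => abaa => ab
  | abaab => abb => a
  | bbaaaa => aaaa => aa => ε

aa->; bb->; bbb->a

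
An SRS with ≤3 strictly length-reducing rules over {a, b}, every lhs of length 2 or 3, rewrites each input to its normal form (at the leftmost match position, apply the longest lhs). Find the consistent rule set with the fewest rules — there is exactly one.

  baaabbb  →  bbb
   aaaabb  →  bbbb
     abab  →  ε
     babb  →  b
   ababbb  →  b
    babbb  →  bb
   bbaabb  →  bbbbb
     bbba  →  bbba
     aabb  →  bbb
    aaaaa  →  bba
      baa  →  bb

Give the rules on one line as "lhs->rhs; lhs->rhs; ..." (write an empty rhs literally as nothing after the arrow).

  | baaabbb => bbabbb => bbb
  | aaaabb => baabb => bbbb
  | abab => ab => ε
  | babb => b

aa->b; ab->; abb->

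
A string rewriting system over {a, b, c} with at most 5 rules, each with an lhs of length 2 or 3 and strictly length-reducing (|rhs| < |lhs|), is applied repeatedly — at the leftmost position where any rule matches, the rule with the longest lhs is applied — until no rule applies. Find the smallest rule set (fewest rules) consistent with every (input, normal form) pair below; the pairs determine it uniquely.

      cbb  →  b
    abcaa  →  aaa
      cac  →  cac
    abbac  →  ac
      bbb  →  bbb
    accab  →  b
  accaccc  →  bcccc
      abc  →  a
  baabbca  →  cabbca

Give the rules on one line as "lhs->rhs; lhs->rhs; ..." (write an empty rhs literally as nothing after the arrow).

abc->a; acc->bb; ba->c; cb->

  | cbb => b
  | abcaa => aaa
  | cac
  | abbac => abcc => ac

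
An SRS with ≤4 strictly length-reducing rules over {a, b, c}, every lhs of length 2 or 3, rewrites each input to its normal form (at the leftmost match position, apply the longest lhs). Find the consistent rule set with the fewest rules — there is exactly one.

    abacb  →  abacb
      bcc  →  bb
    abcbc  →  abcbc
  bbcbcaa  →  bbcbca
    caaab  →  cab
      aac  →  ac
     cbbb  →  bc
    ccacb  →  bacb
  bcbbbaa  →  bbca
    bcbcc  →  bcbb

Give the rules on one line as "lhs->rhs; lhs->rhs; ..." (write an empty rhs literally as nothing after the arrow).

  | abacb
  | bcc => bb
  | abcbc
  | bbcbcaa => bbcbca

aa->a; bbb->cc; cc->b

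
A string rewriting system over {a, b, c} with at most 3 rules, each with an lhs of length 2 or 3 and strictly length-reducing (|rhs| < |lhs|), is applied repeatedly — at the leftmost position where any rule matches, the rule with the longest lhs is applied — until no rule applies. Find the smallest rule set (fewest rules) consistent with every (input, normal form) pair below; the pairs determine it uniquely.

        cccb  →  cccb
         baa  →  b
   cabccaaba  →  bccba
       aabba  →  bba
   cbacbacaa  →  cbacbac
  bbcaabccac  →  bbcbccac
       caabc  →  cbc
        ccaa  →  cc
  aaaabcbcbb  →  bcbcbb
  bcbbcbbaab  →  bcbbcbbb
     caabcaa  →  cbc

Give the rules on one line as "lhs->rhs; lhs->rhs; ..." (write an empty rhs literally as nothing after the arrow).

  | cccb
  | baa => b
  | cabccaaba => bccaaba => bccba
  | aabba => bba

aa->; cab->b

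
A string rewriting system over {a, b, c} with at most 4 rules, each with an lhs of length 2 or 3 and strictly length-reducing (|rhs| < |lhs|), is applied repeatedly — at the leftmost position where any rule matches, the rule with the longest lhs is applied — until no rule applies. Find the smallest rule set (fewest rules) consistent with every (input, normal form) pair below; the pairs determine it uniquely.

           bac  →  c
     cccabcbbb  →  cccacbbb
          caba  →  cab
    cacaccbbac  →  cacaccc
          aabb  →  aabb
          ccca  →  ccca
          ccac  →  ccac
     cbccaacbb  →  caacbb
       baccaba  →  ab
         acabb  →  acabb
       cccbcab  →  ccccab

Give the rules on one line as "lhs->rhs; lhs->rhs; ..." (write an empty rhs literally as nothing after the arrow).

  | bac => bc => c
  | cccabcbbb => cccacbbb
  | caba => cab
  | cacaccbbac => cacaccbbc => cacaccbc => cacaccc

ba->b; bc->c; bcc->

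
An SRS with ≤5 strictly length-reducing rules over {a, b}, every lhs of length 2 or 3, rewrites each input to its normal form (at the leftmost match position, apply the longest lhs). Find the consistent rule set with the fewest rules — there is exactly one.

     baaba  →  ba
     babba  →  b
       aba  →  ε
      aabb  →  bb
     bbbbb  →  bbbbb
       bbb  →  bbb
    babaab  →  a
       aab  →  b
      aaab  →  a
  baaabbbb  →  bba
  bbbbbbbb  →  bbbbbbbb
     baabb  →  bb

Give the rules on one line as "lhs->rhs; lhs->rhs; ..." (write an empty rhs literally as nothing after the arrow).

  | baaba => ba
  | babba => bbaa => b
  | aba => aa => ε
  | aabb => bb

aa->; ab->a; abb->ba; baa->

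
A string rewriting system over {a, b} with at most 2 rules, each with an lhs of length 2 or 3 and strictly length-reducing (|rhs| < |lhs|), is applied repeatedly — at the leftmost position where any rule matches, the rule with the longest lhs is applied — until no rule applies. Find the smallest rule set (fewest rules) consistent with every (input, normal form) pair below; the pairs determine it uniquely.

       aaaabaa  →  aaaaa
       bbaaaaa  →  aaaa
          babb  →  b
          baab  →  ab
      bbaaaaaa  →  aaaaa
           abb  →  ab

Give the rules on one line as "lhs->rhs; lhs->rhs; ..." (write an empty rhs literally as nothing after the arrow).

  | aaaabaa => aaaaa
  | bbaaaaa => baaaaa => aaaa
  | babb => bb => b
  | baab => ab

ba->; bb->b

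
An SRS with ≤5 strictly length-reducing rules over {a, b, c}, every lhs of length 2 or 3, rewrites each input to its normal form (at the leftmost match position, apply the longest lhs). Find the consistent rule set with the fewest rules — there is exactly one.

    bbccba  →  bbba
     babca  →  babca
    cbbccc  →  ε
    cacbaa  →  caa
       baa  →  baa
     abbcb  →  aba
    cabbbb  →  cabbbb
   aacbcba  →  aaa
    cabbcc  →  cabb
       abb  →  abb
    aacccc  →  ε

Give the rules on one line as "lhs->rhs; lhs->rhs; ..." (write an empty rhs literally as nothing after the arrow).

  | bbccba => bbba
  | babca
  | cbbccc => cbccc => cccc => cc => ε
  | cacbaa => cbaa => caa

ac->; bcb->a; cb->c; cc->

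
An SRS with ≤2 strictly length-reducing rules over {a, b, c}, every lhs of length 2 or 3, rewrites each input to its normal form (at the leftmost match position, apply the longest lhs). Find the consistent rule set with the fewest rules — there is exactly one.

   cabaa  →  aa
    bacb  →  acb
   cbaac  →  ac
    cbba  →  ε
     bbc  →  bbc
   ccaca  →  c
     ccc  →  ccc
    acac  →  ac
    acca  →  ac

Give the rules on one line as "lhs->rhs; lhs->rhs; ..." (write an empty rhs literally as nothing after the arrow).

ba->a; ca->

  | cabaa => baa => aa
  | bacb => acb
  | cbaac => caac => ac
  | cbba => cba => ca => ε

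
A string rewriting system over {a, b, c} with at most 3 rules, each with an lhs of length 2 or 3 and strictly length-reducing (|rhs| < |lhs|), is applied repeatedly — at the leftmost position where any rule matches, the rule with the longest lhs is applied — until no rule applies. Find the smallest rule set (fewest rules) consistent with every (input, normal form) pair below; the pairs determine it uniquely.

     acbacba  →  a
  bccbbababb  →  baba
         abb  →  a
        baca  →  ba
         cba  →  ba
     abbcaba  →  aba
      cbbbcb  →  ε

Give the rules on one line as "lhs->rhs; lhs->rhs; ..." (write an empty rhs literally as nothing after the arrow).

ac->; bb->; cb->b

  | acbacba => bacba => bba => a
  | bccbbababb => bcbbababb => bbbababb => bababb => baba
  | abb => a
  | baca => ba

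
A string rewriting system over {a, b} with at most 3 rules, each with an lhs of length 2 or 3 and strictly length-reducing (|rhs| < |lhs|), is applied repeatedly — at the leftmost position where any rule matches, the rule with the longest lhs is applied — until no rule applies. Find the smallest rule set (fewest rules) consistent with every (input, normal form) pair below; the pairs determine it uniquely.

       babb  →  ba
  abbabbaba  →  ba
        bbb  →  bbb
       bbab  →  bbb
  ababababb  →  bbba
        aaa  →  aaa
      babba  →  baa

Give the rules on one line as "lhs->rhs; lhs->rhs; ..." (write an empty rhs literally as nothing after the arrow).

ab->b; abb->a

  | babb => ba
  | abbabbaba => aabbaba => aaaba => aaba => aba => ba
  | bbb
  | bbab => bbb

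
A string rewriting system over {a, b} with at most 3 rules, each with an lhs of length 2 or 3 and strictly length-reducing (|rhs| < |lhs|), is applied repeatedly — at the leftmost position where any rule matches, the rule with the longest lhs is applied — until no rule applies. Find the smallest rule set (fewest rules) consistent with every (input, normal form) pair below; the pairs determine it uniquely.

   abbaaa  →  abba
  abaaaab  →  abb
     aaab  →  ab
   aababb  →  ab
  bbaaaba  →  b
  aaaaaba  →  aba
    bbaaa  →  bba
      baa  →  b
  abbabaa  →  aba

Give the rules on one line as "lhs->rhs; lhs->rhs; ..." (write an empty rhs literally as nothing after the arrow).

  | abbaaa => abba
  | abaaaab => abaab => abb
  | aaab => ab
  | aababb => babb => ab

aa->; bab->a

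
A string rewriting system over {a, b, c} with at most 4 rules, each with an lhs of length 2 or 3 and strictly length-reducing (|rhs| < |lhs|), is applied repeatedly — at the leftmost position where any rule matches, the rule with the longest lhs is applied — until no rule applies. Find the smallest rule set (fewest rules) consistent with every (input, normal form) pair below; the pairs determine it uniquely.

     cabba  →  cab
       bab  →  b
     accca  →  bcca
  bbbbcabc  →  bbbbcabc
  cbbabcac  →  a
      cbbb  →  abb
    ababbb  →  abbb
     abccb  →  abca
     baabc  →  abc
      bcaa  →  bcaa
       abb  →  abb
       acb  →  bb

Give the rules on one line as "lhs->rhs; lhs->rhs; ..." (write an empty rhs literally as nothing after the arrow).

  | cabba => cab
  | bab => b
  | accca => bcca
  | bbbbcabc

ac->b; ba->; cb->a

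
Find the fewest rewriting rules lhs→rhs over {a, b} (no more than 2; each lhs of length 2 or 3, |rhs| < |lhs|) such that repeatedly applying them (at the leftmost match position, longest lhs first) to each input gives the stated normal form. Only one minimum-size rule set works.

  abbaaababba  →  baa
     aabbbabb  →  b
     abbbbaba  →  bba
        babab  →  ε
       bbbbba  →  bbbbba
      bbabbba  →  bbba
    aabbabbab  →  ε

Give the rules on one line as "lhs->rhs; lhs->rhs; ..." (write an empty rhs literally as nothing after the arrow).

ab->; bab->

  | abbaaababba => baaababba => baaabba => baaba => baa
  | aabbbabb => abbabb => babb => b
  | abbbbaba => bbbaba => bba
  | babab => ab => ε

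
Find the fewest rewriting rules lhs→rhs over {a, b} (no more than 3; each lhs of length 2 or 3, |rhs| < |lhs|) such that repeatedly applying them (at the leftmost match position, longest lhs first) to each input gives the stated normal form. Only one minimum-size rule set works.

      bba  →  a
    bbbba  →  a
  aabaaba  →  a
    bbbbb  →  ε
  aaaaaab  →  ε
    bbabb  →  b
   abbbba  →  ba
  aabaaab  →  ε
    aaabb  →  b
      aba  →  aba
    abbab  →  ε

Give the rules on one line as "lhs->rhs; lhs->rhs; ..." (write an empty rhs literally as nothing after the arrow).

aa->a; aab->; bb->a

  | bba => aa => a
  | bbbba => abba => aaa => aa => a
  | aabaaba => aaba => a
  | bbbbb => abbb => aab => ε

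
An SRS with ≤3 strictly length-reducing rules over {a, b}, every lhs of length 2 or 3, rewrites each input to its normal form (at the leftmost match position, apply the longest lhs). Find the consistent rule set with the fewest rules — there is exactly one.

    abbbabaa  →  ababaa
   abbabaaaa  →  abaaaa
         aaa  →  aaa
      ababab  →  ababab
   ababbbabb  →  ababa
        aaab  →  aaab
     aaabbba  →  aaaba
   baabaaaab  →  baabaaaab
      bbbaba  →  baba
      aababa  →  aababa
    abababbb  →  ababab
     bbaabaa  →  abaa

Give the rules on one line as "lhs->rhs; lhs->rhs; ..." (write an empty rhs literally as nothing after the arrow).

bb->; bba->

  | abbbabaa => ababaa
  | abbabaaaa => abaaaa
  | aaa
  | ababab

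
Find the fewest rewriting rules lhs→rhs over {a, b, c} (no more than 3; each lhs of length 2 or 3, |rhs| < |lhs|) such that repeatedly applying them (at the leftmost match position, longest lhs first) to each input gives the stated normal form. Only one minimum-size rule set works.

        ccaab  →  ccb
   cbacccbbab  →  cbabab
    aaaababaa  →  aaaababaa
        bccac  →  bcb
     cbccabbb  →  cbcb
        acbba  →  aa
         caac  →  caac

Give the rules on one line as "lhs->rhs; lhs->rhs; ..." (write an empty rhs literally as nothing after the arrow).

cbb->; cca->cc; ccc->cb

  | ccaab => ccab => ccb
  | cbacccbbab => cbacbbbab => cbabab
  | aaaababaa
  | bccac => bccc => bcb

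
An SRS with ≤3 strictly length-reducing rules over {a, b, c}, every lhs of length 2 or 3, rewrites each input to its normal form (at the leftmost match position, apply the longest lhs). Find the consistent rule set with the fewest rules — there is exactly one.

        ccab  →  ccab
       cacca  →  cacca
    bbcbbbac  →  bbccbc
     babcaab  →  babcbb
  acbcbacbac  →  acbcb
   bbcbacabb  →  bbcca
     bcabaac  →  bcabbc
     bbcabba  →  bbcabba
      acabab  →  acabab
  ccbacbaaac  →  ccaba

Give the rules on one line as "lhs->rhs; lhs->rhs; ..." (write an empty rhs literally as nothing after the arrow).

aa->b; bac->a; bbb->ca

  | ccab
  | cacca
  | bbcbbbac => bbccaac => bbccbc
  | babcaab => babcbb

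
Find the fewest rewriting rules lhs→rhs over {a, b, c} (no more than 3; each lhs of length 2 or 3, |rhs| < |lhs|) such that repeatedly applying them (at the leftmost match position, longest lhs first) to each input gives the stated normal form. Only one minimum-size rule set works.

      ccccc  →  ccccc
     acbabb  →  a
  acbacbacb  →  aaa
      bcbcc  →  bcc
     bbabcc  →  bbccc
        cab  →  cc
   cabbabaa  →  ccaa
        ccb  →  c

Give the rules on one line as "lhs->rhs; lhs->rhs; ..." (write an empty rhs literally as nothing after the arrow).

ab->c; cb->

  | ccccc
  | acbabb => aabb => acb => a
  | acbacbacb => aacbacb => aaacb => aaa
  | bcbcc => bcc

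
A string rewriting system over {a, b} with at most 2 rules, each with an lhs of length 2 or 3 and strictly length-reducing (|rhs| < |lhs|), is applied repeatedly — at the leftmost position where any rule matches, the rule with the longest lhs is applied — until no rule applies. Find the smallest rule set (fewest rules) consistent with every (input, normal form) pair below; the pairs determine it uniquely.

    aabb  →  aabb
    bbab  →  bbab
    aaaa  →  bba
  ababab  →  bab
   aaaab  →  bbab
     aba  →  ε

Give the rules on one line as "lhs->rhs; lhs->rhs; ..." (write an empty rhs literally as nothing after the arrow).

  | aabb
  | bbab
  | aaaa => bba
  | ababab => bab

aaa->bb; aba->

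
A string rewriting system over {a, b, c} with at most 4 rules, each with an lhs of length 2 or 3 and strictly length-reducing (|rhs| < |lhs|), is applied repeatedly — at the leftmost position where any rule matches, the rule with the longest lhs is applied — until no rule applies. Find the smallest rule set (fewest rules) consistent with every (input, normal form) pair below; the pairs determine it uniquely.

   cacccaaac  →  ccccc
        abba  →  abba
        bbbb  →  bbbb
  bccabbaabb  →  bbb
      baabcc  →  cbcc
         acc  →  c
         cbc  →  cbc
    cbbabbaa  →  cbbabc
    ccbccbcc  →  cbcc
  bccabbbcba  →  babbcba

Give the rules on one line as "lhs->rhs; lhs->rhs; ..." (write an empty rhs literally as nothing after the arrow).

  | cacccaaac => ccccaaac => ccccaac => ccccac => ccccc
  | abba
  | bbbb
  | bccabbaabb => bccbbaabb => babaabb => bacbb => bbb

ac->; baa->c; ca->c; ccb->a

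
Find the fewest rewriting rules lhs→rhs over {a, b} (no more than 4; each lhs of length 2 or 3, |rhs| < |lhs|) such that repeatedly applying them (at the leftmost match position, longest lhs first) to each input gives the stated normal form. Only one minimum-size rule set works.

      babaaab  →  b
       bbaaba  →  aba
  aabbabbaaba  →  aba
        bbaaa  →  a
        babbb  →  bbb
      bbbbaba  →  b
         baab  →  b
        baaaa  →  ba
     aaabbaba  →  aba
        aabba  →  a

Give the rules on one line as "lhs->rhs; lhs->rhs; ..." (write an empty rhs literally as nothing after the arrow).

  | babaaab => baaab => baab => bab => b
  | bbaaba => aba
  | aabbabbaaba => abbabbaaba => abbaaba => aaba => aba
  | bbaaa => aa => a

aa->a; bab->b; bba->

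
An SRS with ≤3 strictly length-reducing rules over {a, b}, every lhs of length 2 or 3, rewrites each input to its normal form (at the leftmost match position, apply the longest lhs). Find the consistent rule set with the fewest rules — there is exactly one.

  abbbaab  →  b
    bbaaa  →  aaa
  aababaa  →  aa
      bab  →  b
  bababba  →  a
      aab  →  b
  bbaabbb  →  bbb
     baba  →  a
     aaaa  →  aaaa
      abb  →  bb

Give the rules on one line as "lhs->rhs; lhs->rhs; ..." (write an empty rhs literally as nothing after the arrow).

  | abbbaab => bbbaab => bbaab => baab => aab => ab => b
  | bbaaa => baaa => aaa
  | aababaa => ababaa => babaa => abaa => baa => aa
  | bab => ab => b

ab->b; ba->a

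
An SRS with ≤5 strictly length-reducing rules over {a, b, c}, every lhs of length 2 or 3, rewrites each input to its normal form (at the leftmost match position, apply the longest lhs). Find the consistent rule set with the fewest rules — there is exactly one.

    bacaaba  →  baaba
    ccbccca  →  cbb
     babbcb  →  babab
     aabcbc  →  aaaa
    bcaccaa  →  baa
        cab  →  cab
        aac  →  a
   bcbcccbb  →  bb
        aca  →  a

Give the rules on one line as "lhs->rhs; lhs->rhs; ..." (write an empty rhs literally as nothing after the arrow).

  | bacaaba => baaba
  | ccbccca => ccacca => cbca => cbb
  | babbcb => babab
  | aabcbc => aaabc => aaaa

ac->; bc->a; bca->bb; cac->b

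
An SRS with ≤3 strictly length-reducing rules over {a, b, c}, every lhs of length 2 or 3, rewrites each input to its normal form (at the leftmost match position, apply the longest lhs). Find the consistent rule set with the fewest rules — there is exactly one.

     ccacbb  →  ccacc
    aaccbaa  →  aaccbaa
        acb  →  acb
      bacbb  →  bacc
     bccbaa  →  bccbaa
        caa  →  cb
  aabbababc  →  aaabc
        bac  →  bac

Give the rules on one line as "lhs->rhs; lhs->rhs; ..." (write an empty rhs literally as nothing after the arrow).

bb->c; caa->cb; cab->

  | ccacbb => ccacc
  | aaccbaa
  | acb
  | bacbb => bacc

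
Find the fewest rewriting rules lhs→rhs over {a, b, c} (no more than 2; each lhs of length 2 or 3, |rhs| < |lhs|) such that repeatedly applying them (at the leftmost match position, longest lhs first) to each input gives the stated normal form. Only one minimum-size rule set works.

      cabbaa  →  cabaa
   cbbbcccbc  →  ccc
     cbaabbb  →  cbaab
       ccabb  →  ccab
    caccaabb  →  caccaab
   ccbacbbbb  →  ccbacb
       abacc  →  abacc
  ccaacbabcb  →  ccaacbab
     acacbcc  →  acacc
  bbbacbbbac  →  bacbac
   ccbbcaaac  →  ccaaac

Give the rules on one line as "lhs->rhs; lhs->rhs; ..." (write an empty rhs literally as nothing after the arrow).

bb->b; bc->

  | cabbaa => cabaa
  | cbbbcccbc => cbbcccbc => cbcccbc => cccbc => ccc
  | cbaabbb => cbaabb => cbaab
  | ccabb => ccab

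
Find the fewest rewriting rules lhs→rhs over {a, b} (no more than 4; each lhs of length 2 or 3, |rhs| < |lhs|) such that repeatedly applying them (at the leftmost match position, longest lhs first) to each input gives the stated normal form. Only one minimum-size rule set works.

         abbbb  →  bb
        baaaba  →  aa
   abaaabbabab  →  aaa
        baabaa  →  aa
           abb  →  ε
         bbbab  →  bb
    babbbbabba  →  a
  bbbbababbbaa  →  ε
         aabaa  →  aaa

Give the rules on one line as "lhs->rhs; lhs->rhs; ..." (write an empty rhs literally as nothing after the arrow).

  | abbbb => bb
  | baaaba => aaba => aa
  | abaaabbabab => aaabbabab => aaabab => aaaba => aaa
  | baabaa => abaa => aa

abb->; ba->; bab->ba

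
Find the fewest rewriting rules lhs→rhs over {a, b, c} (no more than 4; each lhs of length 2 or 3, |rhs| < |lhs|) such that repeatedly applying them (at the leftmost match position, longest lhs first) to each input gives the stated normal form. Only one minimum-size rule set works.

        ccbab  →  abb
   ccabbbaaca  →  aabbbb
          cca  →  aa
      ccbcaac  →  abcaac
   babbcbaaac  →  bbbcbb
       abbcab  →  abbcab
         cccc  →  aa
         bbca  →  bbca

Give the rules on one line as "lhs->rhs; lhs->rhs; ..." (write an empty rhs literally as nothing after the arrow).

ba->b; bac->bb; cc->a

  | ccbab => abab => abb
  | ccabbbaaca => aabbbaaca => aabbbaca => aabbbba => aabbbb
  | cca => aa
  | ccbcaac => abcaac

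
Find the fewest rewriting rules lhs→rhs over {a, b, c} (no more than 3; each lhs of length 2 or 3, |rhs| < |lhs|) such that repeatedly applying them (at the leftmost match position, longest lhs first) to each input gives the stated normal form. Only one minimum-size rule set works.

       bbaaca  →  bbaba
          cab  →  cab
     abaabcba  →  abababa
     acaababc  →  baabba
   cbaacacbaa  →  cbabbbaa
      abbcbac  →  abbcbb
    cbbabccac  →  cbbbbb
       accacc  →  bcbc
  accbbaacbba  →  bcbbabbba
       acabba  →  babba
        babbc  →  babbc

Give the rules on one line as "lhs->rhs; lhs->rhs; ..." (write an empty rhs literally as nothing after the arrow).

abc->ba; ac->b

  | bbaaca => bbaba
  | cab
  | abaabcba => abababa
  | acaababc => baababc => baabba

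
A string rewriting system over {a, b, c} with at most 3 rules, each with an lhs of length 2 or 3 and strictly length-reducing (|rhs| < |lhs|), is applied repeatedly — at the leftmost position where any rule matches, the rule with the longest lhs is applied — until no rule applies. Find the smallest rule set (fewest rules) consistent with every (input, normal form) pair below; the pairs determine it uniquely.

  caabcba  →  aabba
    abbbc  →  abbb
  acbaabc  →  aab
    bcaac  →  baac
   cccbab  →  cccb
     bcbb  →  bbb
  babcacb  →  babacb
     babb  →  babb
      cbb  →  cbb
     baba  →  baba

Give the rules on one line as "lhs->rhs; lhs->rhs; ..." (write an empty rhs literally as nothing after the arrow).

  | caabcba => aabcba => aabba
  | abbbc => abbb
  | acbaabc => acabc => aabc => aab
  | bcaac => baac

bc->b; ca->a; cba->c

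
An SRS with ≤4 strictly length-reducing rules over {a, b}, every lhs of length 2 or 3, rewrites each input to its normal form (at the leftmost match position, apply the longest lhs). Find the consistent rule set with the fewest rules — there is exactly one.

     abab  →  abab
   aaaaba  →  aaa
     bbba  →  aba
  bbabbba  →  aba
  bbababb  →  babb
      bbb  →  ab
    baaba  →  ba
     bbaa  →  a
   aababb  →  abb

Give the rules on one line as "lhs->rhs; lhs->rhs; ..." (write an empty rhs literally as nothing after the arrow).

  | abab
  | aaaaba => aaa
  | bbba => aba
  | bbabbba => bbba => aba

aab->; bba->; bbb->ab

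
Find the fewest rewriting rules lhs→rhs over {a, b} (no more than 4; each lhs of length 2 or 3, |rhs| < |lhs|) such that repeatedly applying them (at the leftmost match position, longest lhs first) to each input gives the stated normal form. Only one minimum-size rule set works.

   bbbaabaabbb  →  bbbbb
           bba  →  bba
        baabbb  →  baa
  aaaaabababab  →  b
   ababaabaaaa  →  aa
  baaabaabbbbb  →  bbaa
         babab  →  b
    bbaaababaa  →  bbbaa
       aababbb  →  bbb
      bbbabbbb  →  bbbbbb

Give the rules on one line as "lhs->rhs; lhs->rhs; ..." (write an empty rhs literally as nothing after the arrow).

  | bbbaabaabbb => bbbaaaabbb => bbbabbb => bbbbb
  | bba
  | baabbb => baabb => baab => baa
  | aaaaabababab => aabababab => aaababab => babab => bab => b

aaa->; ab->a; bab->b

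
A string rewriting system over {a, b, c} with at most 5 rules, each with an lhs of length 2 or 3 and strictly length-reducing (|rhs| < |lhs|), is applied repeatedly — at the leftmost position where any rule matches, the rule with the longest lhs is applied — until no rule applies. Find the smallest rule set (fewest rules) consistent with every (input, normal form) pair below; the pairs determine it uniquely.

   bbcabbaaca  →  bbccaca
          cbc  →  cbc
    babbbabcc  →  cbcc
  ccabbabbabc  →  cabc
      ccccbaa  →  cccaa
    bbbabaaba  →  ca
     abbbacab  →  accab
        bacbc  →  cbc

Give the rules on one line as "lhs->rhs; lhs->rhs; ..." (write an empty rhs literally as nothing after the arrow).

  | bbcabbaaca => bbcaacaca => bbccaca
  | cbc
  | babbbabcc => bbbabcc => bacbcc => cbcc
  | ccabbabbabc => ccaacbbabc => cccbbabc => ccbabc => cabc

aac->c; ba->; bba->ac; ccb->c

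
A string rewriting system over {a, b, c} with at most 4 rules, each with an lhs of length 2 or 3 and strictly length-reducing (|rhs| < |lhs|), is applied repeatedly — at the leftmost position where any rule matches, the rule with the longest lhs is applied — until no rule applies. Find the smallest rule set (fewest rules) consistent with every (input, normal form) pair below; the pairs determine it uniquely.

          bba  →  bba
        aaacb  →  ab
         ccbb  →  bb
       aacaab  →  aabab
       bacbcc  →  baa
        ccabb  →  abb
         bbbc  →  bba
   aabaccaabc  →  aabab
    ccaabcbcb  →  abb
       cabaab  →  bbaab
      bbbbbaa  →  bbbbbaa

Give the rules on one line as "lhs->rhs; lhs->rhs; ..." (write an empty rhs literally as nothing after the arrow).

aaa->ac; bc->a; ca->b; cc->

  | bba
  | aaacb => accb => ab
  | ccbb => bb
  | aacaab => aabab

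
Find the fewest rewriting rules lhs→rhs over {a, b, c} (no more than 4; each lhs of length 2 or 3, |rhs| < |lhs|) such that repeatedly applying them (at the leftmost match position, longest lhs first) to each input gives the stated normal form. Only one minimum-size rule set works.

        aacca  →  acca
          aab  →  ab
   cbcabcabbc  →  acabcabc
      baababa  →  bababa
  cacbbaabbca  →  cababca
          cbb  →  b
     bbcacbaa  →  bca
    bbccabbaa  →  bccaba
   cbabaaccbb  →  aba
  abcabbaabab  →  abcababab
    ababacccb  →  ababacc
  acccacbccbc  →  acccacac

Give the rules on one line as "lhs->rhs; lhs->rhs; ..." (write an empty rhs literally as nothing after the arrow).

aa->a; bb->b; cb->; cbc->ac

  | aacca => acca
  | aab => ab
  | cbcabcabbc => acabcabbc => acabcabc
  | baababa => bababa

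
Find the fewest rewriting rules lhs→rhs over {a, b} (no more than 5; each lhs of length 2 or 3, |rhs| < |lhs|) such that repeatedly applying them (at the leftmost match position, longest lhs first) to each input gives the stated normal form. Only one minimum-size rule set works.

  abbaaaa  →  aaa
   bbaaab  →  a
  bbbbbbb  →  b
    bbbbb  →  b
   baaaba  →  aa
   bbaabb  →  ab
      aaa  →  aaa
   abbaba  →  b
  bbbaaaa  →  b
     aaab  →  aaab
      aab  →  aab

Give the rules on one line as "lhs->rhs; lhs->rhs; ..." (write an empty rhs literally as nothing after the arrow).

  | abbaaaa => abaaaa => aaa
  | bbaaab => baaab => baab => bab => a
  | bbbbbbb => bbbbbb => bbbbb => bbbb => bbb => bb => b
  | bbbbb => bbbb => bbb => bb => b

aba->; ba->b; bab->a; bb->b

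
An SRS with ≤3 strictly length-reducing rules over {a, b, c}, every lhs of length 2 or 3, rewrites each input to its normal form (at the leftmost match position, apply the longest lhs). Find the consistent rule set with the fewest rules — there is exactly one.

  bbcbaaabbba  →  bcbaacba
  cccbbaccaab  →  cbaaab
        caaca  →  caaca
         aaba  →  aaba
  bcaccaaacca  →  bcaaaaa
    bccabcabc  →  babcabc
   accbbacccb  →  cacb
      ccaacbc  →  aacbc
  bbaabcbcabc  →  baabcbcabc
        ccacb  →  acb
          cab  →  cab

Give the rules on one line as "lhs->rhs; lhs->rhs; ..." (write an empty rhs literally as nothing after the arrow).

  | bbcbaaabbba => bcbaaabbba => bcbaacba
  | cccbbaccaab => cbbaccaab => cbaccaab => cbaaab
  | caaca
  | aaba

abb->c; bb->b; cc->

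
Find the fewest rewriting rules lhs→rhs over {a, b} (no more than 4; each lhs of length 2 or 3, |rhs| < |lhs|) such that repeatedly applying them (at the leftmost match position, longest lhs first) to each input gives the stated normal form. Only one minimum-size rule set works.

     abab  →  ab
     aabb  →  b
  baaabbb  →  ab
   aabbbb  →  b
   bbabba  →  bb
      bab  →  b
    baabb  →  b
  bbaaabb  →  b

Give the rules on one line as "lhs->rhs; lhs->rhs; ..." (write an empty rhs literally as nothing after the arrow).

  | abab => ab
  | aabb => abb => aa => b
  | baaabbb => aabbb => abbb => aab => ab
  | aabbbb => abbbb => aabb => abb => aa => b

aa->b; aab->ab; abb->aa; ba->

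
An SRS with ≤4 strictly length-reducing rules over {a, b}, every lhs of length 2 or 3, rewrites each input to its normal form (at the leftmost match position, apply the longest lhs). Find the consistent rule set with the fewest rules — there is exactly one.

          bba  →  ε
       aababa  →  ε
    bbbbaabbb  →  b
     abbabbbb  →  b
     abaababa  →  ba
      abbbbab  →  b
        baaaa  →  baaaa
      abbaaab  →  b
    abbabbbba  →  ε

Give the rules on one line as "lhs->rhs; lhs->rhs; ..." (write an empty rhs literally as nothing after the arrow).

  | bba => ε
  | aababa => ababa => baba => bba => ε
  | bbbbaabbb => bbbaabbb => bbaabbb => abbb => bbb => bb => b
  | abbabbbb => bbabbbb => bbbb => bbb => bb => b

ab->b; bb->b; bba->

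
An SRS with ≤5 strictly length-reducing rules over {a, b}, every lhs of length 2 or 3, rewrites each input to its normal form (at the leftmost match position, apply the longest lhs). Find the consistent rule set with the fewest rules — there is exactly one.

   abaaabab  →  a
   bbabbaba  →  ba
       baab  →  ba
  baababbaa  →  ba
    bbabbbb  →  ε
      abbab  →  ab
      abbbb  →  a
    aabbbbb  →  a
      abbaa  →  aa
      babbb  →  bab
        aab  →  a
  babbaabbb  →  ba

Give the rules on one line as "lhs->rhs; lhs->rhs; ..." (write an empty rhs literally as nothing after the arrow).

aab->a; aba->; bb->; bba->

  | abaaabab => aabab => aab => a
  | bbabbaba => bbaba => ba
  | baab => ba
  | baababbaa => baabbaa => babaa => ba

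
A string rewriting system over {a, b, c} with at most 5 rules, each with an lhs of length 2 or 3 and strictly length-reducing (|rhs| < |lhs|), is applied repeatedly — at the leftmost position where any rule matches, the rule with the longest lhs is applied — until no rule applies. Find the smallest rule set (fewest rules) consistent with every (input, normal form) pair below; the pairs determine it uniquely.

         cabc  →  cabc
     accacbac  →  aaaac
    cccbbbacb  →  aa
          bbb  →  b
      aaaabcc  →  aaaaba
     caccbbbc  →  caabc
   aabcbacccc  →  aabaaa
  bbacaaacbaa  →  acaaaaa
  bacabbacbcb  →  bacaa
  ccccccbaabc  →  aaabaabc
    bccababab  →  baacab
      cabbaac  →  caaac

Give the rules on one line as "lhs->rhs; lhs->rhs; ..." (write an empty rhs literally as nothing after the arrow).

  | cabc
  | accacbac => aaacbac => aaaac
  | cccbbbacb => acbbbacb => abbacb => aacb => aa
  | bbb => b

bab->c; bb->; cb->; cc->a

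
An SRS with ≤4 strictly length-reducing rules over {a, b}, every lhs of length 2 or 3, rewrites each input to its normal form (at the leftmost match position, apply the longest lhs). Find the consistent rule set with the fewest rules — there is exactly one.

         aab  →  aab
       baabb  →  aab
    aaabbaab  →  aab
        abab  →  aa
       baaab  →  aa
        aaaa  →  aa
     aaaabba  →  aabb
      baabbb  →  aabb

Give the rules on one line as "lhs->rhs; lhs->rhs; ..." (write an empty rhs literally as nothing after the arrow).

aaa->aa; ba->b; bab->aa

  | aab
  | baabb => babb => aab
  | aaabbaab => aabbaab => aabbab => aabaa => aaba => aab
  | abab => aaa => aa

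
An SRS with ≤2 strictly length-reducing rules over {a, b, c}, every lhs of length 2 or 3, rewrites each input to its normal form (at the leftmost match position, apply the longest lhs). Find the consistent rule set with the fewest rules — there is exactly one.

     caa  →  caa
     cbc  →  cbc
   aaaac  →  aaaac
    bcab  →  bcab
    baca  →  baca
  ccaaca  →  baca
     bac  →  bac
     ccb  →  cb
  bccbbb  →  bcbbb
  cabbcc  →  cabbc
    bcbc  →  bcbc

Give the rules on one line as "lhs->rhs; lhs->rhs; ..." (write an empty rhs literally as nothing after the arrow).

cc->c; cca->b

  | caa
  | cbc
  | aaaac
  | bcab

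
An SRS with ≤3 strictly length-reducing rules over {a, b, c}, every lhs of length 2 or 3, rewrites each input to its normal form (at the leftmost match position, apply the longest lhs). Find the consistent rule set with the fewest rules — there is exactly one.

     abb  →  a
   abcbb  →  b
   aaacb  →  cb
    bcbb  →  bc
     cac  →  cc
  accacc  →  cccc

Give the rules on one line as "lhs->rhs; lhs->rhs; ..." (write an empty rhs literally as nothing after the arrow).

abc->b; ac->c; bb->

  | abb => a
  | abcbb => bbb => b
  | aaacb => aacb => acb => cb
  | bcbb => bc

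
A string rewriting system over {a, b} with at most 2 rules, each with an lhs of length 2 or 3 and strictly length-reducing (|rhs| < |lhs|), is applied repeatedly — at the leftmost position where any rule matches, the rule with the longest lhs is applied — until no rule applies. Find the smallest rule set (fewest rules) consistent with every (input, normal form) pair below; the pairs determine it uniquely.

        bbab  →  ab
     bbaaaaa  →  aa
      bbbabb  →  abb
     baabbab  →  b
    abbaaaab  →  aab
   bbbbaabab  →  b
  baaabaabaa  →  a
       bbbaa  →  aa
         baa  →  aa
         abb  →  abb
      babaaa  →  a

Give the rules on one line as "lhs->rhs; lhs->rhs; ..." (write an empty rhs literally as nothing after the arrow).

  | bbab => bab => ab
  | bbaaaaa => baaaaa => aaaaa => aa
  | bbbabb => bbabb => babb => abb
  | baabbab => aabbab => aabab => aaab => b

aaa->; ba->a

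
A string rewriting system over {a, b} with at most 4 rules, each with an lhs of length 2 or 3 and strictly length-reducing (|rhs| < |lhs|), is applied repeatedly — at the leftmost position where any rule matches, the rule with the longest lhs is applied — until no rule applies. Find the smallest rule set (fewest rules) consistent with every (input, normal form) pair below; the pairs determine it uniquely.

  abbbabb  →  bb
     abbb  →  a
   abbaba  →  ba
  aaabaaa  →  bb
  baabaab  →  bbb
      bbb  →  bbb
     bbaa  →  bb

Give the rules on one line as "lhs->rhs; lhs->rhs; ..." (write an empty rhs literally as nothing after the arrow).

  | abbbabb => abbabb => ababb => aabb => bb
  | abbb => abb => ab => a
  | abbaba => ababa => aaba => ba
  | aaabaaa => babaaa => baaaa => bbaa => bb

aa->; aaa->ba; ab->a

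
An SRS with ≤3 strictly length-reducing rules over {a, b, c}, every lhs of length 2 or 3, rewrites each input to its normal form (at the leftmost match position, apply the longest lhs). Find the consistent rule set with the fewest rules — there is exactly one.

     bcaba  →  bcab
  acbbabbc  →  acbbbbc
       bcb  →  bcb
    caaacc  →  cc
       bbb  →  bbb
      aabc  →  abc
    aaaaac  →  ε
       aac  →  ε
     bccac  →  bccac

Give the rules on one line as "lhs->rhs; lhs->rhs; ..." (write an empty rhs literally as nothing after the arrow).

aa->a; aac->; ba->b

  | bcaba => bcab
  | acbbabbc => acbbbbc
  | bcb
  | caaacc => caacc => cc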